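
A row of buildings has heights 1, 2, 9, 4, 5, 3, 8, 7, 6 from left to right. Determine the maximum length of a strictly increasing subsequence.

Track the smallest tail for each achievable length (strict):
1 → extends → [1]
2 → extends → [1, 2]
9 → extends → [1, 2, 9]
4 → replaces 9 → [1, 2, 4]
5 → extends → [1, 2, 4, 5]
3 → replaces 4 → [1, 2, 3, 5]
8 → extends → [1, 2, 3, 5, 8]
7 → replaces 8 → [1, 2, 3, 5, 7]
6 → replaces 7 → [1, 2, 3, 5, 6]
Five tails, so the longest strictly increasing subsequence has length 5 (e.g. 1, 2, 4, 5, 8).

5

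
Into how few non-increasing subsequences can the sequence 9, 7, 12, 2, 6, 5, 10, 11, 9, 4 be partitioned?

4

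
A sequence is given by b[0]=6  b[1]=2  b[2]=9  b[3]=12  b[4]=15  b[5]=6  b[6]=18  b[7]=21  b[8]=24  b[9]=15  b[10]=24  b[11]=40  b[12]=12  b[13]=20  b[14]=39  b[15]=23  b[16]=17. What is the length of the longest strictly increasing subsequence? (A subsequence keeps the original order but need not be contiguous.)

8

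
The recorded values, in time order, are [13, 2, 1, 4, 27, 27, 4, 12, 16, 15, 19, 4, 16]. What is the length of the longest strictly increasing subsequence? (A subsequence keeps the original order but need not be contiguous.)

Track the smallest tail for each achievable length (strict):
13 → extends → [13]
2 → replaces 13 → [2]
1 → replaces 2 → [1]
4 → extends → [1, 4]
27 → extends → [1, 4, 27]
27 → already a tail → [1, 4, 27]
4 → already a tail → [1, 4, 27]
12 → replaces 27 → [1, 4, 12]
16 → extends → [1, 4, 12, 16]
15 → replaces 16 → [1, 4, 12, 15]
19 → extends → [1, 4, 12, 15, 19]
4 → already a tail → [1, 4, 12, 15, 19]
16 → replaces 19 → [1, 4, 12, 15, 16]
Five tails, so the longest strictly increasing subsequence has length 5 (e.g. 2, 4, 12, 16, 19).

5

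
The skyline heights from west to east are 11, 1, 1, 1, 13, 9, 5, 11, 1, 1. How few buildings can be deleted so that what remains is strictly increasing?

Fewest deletions = n − (longest strictly increasing subsequence).
Patience tails:
11 → extends → [11]
1 → replaces 11 → [1]
1 → already a tail → [1]
1 → already a tail → [1]
13 → extends → [1, 13]
9 → replaces 13 → [1, 9]
5 → replaces 9 → [1, 5]
11 → extends → [1, 5, 11]
1 → already a tail → [1, 5, 11]
1 → already a tail → [1, 5, 11]
Longest strictly increasing subsequence has length 3, so deletions = 10 − 3 = 7.

7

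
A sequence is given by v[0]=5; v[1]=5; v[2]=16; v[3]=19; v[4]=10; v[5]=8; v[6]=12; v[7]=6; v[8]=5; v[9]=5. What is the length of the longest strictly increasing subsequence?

3

Track the smallest tail for each achievable length (strict):
5 → extends → [5]
5 → already a tail → [5]
16 → extends → [5, 16]
19 → extends → [5, 16, 19]
10 → replaces 16 → [5, 10, 19]
8 → replaces 10 → [5, 8, 19]
12 → replaces 19 → [5, 8, 12]
6 → replaces 8 → [5, 6, 12]
5 → already a tail → [5, 6, 12]
5 → already a tail → [5, 6, 12]
Three tails, so the longest strictly increasing subsequence has length 3 (e.g. 5, 16, 19).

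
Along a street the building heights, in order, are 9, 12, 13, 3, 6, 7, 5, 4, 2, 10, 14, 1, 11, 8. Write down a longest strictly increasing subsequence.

3, 6, 7, 10, 14

Patience tails give the LIS length; then backtrack through the dp parents:
9 → extends → [9]
12 → extends → [9, 12]
13 → extends → [9, 12, 13]
3 → replaces 9 → [3, 12, 13]
6 → replaces 12 → [3, 6, 13]
7 → replaces 13 → [3, 6, 7]
5 → replaces 6 → [3, 5, 7]
4 → replaces 5 → [3, 4, 7]
2 → replaces 3 → [2, 4, 7]
10 → extends → [2, 4, 7, 10]
14 → extends → [2, 4, 7, 10, 14]
1 → replaces 2 → [1, 4, 7, 10, 14]
11 → replaces 14 → [1, 4, 7, 10, 11]
8 → replaces 10 → [1, 4, 7, 8, 11]
Length 5; one witness is 3, 6, 7, 10, 14.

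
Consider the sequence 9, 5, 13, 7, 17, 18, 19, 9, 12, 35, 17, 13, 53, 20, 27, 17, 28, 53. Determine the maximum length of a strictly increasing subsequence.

9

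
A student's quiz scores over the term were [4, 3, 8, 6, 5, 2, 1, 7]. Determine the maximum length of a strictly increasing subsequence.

3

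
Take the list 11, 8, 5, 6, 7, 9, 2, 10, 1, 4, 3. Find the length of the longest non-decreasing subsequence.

5

Track the smallest tail for each achievable length (allowing ties):
11 → extends → [11]
8 → replaces 11 → [8]
5 → replaces 8 → [5]
6 → extends → [5, 6]
7 → extends → [5, 6, 7]
9 → extends → [5, 6, 7, 9]
2 → replaces 5 → [2, 6, 7, 9]
10 → extends → [2, 6, 7, 9, 10]
1 → replaces 2 → [1, 6, 7, 9, 10]
4 → replaces 6 → [1, 4, 7, 9, 10]
3 → replaces 4 → [1, 3, 7, 9, 10]
Five tails, so the longest non-decreasing subsequence has length 5 (e.g. 5, 6, 7, 9, 10).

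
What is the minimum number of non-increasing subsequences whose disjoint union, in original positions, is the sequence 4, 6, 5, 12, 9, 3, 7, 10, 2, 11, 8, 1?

Place each on the leftmost legal pile:
4 → new pile 1 (tops now [4])
6 → new pile 2 (tops now [4, 6])
5 → pile 2 (tops now [4, 5])
12 → new pile 3 (tops now [4, 5, 12])
9 → pile 3 (tops now [4, 5, 9])
3 → pile 1 (tops now [3, 5, 9])
7 → pile 3 (tops now [3, 5, 7])
10 → new pile 4 (tops now [3, 5, 7, 10])
2 → pile 1 (tops now [2, 5, 7, 10])
11 → new pile 5 (tops now [2, 5, 7, 10, 11])
8 → pile 4 (tops now [2, 5, 7, 8, 11])
1 → pile 1 (tops now [1, 5, 7, 8, 11])
Five piles.

5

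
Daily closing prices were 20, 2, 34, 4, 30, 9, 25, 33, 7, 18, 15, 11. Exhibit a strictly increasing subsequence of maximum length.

Patience tails give the LIS length; then backtrack through the dp parents:
20 → extends → [20]
2 → replaces 20 → [2]
34 → extends → [2, 34]
4 → replaces 34 → [2, 4]
30 → extends → [2, 4, 30]
9 → replaces 30 → [2, 4, 9]
25 → extends → [2, 4, 9, 25]
33 → extends → [2, 4, 9, 25, 33]
7 → replaces 9 → [2, 4, 7, 25, 33]
18 → replaces 25 → [2, 4, 7, 18, 33]
15 → replaces 18 → [2, 4, 7, 15, 33]
11 → replaces 15 → [2, 4, 7, 11, 33]
Length 5; one witness is 2, 4, 9, 25, 33.

2, 4, 9, 25, 33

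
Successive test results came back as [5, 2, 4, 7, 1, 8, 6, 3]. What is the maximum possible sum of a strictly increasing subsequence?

Let S[i] be the best sum of a strictly increasing subsequence ending at i:
i:      1  2  3  4  5  6  7  8
a[i]:   5  2  4  7  1  8  6  3
S:      5  2  6 13  1 21 12  5
Maximum is 21 (e.g. 2 + 4 + 7 + 8).

21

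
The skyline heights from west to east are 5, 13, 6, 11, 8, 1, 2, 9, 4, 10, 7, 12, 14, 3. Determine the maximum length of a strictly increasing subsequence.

7

Track the smallest tail for each achievable length (strict):
5 → extends → [5]
13 → extends → [5, 13]
6 → replaces 13 → [5, 6]
11 → extends → [5, 6, 11]
8 → replaces 11 → [5, 6, 8]
1 → replaces 5 → [1, 6, 8]
2 → replaces 6 → [1, 2, 8]
9 → extends → [1, 2, 8, 9]
4 → replaces 8 → [1, 2, 4, 9]
10 → extends → [1, 2, 4, 9, 10]
7 → replaces 9 → [1, 2, 4, 7, 10]
12 → extends → [1, 2, 4, 7, 10, 12]
14 → extends → [1, 2, 4, 7, 10, 12, 14]
3 → replaces 4 → [1, 2, 3, 7, 10, 12, 14]
Seven tails, so the longest strictly increasing subsequence has length 7 (e.g. 5, 6, 8, 9, 10, 12, 14).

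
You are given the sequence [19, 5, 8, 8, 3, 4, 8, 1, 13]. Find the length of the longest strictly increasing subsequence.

Let dp[i] be the length of the longest such subsequence ending at index i:
i:      1  2  3  4  5  6  7  8  9
a[i]:  19  5  8  8  3  4  8  1 13
dp:     1  1  2  2  1  2  3  1  4
Maximum dp value is 4.

4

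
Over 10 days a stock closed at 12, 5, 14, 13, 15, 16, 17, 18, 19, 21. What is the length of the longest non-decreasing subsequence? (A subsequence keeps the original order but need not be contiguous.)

Track the smallest tail for each achievable length (allowing ties):
12 → extends → [12]
5 → replaces 12 → [5]
14 → extends → [5, 14]
13 → replaces 14 → [5, 13]
15 → extends → [5, 13, 15]
16 → extends → [5, 13, 15, 16]
17 → extends → [5, 13, 15, 16, 17]
18 → extends → [5, 13, 15, 16, 17, 18]
19 → extends → [5, 13, 15, 16, 17, 18, 19]
21 → extends → [5, 13, 15, 16, 17, 18, 19, 21]
Eight tails, so the longest non-decreasing subsequence has length 8 (e.g. 12, 14, 15, 16, 17, 18, 19, 21).

8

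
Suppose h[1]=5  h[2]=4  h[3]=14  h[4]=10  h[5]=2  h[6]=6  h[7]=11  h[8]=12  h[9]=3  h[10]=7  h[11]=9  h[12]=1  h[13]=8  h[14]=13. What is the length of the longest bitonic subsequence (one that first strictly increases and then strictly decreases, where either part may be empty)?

inc[i] = longest strictly increasing subsequence ending at i; dec[i] = longest strictly decreasing subsequence starting at i:
i:      1  2  3  4  5  6  7  8  9 10 11 12 13 14
h[i]:   5  4 14 10  2  6 11 12  3  7  9  1  8 13
inc:    1  1  2  2  1  2  3  4  2  3  4  1  4  5
dec:    4  3  5  4  2  3  3  3  2  2  2  1  1  1
Best peak at i=3 (value 14): inc=2, dec=5, length 2+5−1 = 6.

6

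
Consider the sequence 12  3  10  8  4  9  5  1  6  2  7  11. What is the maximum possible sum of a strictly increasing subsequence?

Let S[i] be the best sum of a strictly increasing subsequence ending at i:
i:      1  2  3  4  5  6  7  8  9 10 11 12
a[i]:  12  3 10  8  4  9  5  1  6  2  7 11
S:     12  3 13 11  7 20 12  1 18  3 25 36
Maximum is 36 (e.g. 3 + 4 + 5 + 6 + 7 + 11).

36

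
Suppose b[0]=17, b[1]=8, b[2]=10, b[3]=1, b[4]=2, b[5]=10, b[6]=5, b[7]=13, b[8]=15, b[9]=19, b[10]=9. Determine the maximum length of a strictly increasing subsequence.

6

Track the smallest tail for each achievable length (strict):
17 → extends → [17]
8 → replaces 17 → [8]
10 → extends → [8, 10]
1 → replaces 8 → [1, 10]
2 → replaces 10 → [1, 2]
10 → extends → [1, 2, 10]
5 → replaces 10 → [1, 2, 5]
13 → extends → [1, 2, 5, 13]
15 → extends → [1, 2, 5, 13, 15]
19 → extends → [1, 2, 5, 13, 15, 19]
9 → replaces 13 → [1, 2, 5, 9, 15, 19]
Six tails, so the longest strictly increasing subsequence has length 6 (e.g. 1, 2, 10, 13, 15, 19).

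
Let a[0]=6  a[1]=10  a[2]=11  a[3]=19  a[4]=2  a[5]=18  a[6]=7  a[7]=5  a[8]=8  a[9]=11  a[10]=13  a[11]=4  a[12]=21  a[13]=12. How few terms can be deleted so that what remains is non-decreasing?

Fewest deletions = n − (longest non-decreasing subsequence).
Patience tails:
6 → extends → [6]
10 → extends → [6, 10]
11 → extends → [6, 10, 11]
19 → extends → [6, 10, 11, 19]
2 → replaces 6 → [2, 10, 11, 19]
18 → replaces 19 → [2, 10, 11, 18]
7 → replaces 10 → [2, 7, 11, 18]
5 → replaces 7 → [2, 5, 11, 18]
8 → replaces 11 → [2, 5, 8, 18]
11 → replaces 18 → [2, 5, 8, 11]
13 → extends → [2, 5, 8, 11, 13]
4 → replaces 5 → [2, 4, 8, 11, 13]
21 → extends → [2, 4, 8, 11, 13, 21]
12 → replaces 13 → [2, 4, 8, 11, 12, 21]
Longest non-decreasing subsequence has length 6, so deletions = 14 − 6 = 8.

8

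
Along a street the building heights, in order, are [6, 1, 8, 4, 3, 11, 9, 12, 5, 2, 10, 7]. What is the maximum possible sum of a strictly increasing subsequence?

37

Let S[i] be the best sum of a strictly increasing subsequence ending at i:
i:      1  2  3  4  5  6  7  8  9 10 11 12
a[i]:   6  1  8  4  3 11  9 12  5  2 10  7
S:      6  1 14  5  4 25 23 37 10  3 33 17
Maximum is 37 (e.g. 6 + 8 + 11 + 12).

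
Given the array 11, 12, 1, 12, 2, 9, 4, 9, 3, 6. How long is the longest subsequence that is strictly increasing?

4

Let dp[i] be the length of the longest such subsequence ending at index i:
i:      1  2  3  4  5  6  7  8  9 10
a[i]:  11 12  1 12  2  9  4  9  3  6
dp:     1  2  1  2  2  3  3  4  3  4
Maximum dp value is 4.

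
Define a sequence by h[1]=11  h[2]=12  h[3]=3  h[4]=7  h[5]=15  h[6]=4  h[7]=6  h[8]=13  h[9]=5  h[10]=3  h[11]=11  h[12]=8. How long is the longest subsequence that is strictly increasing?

Let dp[i] be the length of the longest such subsequence ending at index i:
i:      1  2  3  4  5  6  7  8  9 10 11 12
h[i]:  11 12  3  7 15  4  6 13  5  3 11  8
dp:     1  2  1  2  3  2  3  4  3  1  4  4
Maximum dp value is 4.

4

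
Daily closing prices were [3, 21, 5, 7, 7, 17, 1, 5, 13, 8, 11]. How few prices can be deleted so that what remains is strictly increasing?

Fewest deletions = n − (longest strictly increasing subsequence).
Patience tails:
3 → extends → [3]
21 → extends → [3, 21]
5 → replaces 21 → [3, 5]
7 → extends → [3, 5, 7]
7 → already a tail → [3, 5, 7]
17 → extends → [3, 5, 7, 17]
1 → replaces 3 → [1, 5, 7, 17]
5 → already a tail → [1, 5, 7, 17]
13 → replaces 17 → [1, 5, 7, 13]
8 → replaces 13 → [1, 5, 7, 8]
11 → extends → [1, 5, 7, 8, 11]
Longest strictly increasing subsequence has length 5, so deletions = 11 − 5 = 6.

6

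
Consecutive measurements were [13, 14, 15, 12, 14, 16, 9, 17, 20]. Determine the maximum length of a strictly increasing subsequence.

Track the smallest tail for each achievable length (strict):
13 → extends → [13]
14 → extends → [13, 14]
15 → extends → [13, 14, 15]
12 → replaces 13 → [12, 14, 15]
14 → already a tail → [12, 14, 15]
16 → extends → [12, 14, 15, 16]
9 → replaces 12 → [9, 14, 15, 16]
17 → extends → [9, 14, 15, 16, 17]
20 → extends → [9, 14, 15, 16, 17, 20]
Six tails, so the longest strictly increasing subsequence has length 6 (e.g. 13, 14, 15, 16, 17, 20).

6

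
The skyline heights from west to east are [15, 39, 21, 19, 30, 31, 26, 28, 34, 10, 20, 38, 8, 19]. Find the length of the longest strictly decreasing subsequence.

5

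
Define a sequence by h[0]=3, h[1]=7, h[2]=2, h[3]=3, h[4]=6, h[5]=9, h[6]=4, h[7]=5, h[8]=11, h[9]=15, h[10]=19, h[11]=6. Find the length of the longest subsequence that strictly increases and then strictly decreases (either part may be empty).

inc[i] = longest strictly increasing subsequence ending at i; dec[i] = longest strictly decreasing subsequence starting at i:
i:      0  1  2  3  4  5  6  7  8  9 10 11
h[i]:   3  7  2  3  6  9  4  5 11 15 19  6
inc:    1  2  1  2  3  4  3  4  5  6  7  5
dec:    2  3  1  1  2  2  1  1  2  2  2  1
Best peak at i=10 (value 19): inc=7, dec=2, length 7+2−1 = 8.

8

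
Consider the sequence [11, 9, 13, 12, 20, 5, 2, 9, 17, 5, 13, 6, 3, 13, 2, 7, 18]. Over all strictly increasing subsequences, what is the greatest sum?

Let S[i] be the best sum of a strictly increasing subsequence ending at i:
i:      1  2  3  4  5  6  7  8  9 10 11 12 13 14 15 16 17
a[i]:  11  9 13 12 20  5  2  9 17  5 13  6  3 13  2  7 18
S:     11  9 24 23 44  5  2 14 41  7 36 13  5 36  2 20 59
Maximum is 59 (e.g. 11 + 13 + 17 + 18).

59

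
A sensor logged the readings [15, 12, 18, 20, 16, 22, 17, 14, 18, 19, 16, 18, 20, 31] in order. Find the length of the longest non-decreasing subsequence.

7

Let dp[i] be the length of the longest such subsequence ending at index i:
i:      1  2  3  4  5  6  7  8  9 10 11 12 13 14
a[i]:  15 12 18 20 16 22 17 14 18 19 16 18 20 31
dp:     1  1  2  3  2  4  3  2  4  5  3  5  6  7
Maximum dp value is 7.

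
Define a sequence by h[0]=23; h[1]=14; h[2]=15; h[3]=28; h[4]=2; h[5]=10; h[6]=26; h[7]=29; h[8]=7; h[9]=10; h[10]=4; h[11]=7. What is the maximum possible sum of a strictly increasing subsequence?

86

Let S[i] be the best sum of a strictly increasing subsequence ending at i:
i:      0  1  2  3  4  5  6  7  8  9 10 11
h[i]:  23 14 15 28  2 10 26 29  7 10  4  7
S:     23 14 29 57  2 12 55 86  9 19  6 13
Maximum is 86 (e.g. 14 + 15 + 28 + 29).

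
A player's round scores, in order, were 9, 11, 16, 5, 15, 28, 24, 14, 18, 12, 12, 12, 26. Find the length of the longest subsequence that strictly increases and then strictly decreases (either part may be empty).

inc[i] = longest strictly increasing subsequence ending at i; dec[i] = longest strictly decreasing subsequence starting at i:
i:      1  2  3  4  5  6  7  8  9 10 11 12 13
a[i]:   9 11 16  5 15 28 24 14 18 12 12 12 26
inc:    1  2  3  1  3  4  4  3  4  3  3  3  5
dec:    2  2  4  1  3  4  3  2  2  1  1  1  1
Best peak at i=6 (value 28): inc=4, dec=4, length 4+4−1 = 7.

7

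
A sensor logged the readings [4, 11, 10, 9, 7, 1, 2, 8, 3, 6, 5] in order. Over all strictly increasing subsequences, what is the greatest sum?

Let S[i] be the best sum of a strictly increasing subsequence ending at i:
i:      1  2  3  4  5  6  7  8  9 10 11
a[i]:   4 11 10  9  7  1  2  8  3  6  5
S:      4 15 14 13 11  1  3 19  6 12 11
Maximum is 19 (e.g. 4 + 7 + 8).

19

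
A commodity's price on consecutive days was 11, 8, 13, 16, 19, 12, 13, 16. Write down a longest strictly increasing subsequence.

Patience tails give the LIS length; then backtrack through the dp parents:
11 → extends → [11]
8 → replaces 11 → [8]
13 → extends → [8, 13]
16 → extends → [8, 13, 16]
19 → extends → [8, 13, 16, 19]
12 → replaces 13 → [8, 12, 16, 19]
13 → replaces 16 → [8, 12, 13, 19]
16 → replaces 19 → [8, 12, 13, 16]
Length 4; one witness is 11, 13, 16, 19.

11, 13, 16, 19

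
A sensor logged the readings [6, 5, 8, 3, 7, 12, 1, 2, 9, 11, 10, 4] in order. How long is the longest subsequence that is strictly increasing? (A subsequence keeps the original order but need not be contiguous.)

4

Let dp[i] be the length of the longest such subsequence ending at index i:
i:      1  2  3  4  5  6  7  8  9 10 11 12
a[i]:   6  5  8  3  7 12  1  2  9 11 10  4
dp:     1  1  2  1  2  3  1  2  3  4  4  3
Maximum dp value is 4.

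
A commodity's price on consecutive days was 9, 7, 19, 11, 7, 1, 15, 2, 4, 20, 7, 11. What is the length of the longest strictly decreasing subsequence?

4

Let dp[i] be the longest strictly decreasing subsequence ending at i:
i:      1  2  3  4  5  6  7  8  9 10 11 12
a[i]:   9  7 19 11  7  1 15  2  4 20  7 11
dp:     1  2  1  2  3  4  2  4  4  1  3  3
Maximum is 4.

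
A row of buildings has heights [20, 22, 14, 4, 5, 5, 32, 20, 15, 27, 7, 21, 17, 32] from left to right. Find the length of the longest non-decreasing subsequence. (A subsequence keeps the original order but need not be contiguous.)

Track the smallest tail for each achievable length (allowing ties):
20 → extends → [20]
22 → extends → [20, 22]
14 → replaces 20 → [14, 22]
4 → replaces 14 → [4, 22]
5 → replaces 22 → [4, 5]
5 → extends → [4, 5, 5]
32 → extends → [4, 5, 5, 32]
20 → replaces 32 → [4, 5, 5, 20]
15 → replaces 20 → [4, 5, 5, 15]
27 → extends → [4, 5, 5, 15, 27]
7 → replaces 15 → [4, 5, 5, 7, 27]
21 → replaces 27 → [4, 5, 5, 7, 21]
17 → replaces 21 → [4, 5, 5, 7, 17]
32 → extends → [4, 5, 5, 7, 17, 32]
Six tails, so the longest non-decreasing subsequence has length 6 (e.g. 4, 5, 5, 20, 27, 32).

6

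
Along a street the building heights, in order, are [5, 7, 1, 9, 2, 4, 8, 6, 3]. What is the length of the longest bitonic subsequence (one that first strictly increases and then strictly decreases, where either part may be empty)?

inc[i] = longest strictly increasing subsequence ending at i; dec[i] = longest strictly decreasing subsequence starting at i:
i:     1 2 3 4 5 6 7 8 9
a[i]:  5 7 1 9 2 4 8 6 3
inc:   1 2 1 3 2 3 4 4 3
dec:   3 3 1 4 1 2 3 2 1
Best peak at i=4 (value 9): inc=3, dec=4, length 3+4−1 = 6.

6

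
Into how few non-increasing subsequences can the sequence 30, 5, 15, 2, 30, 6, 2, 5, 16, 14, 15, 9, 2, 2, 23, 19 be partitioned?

The minimum number of non-increasing subsequences covering a sequence equals the length of its longest strictly increasing subsequence.
LIS length is 5 (e.g. 5, 6, 14, 15, 23), so 5 piles are needed.

5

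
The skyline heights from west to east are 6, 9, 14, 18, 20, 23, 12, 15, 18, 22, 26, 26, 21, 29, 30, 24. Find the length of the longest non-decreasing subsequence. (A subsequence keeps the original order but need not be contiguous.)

Track the smallest tail for each achievable length (allowing ties):
6 → extends → [6]
9 → extends → [6, 9]
14 → extends → [6, 9, 14]
18 → extends → [6, 9, 14, 18]
20 → extends → [6, 9, 14, 18, 20]
23 → extends → [6, 9, 14, 18, 20, 23]
12 → replaces 14 → [6, 9, 12, 18, 20, 23]
15 → replaces 18 → [6, 9, 12, 15, 20, 23]
18 → replaces 20 → [6, 9, 12, 15, 18, 23]
22 → replaces 23 → [6, 9, 12, 15, 18, 22]
26 → extends → [6, 9, 12, 15, 18, 22, 26]
26 → extends → [6, 9, 12, 15, 18, 22, 26, 26]
21 → replaces 22 → [6, 9, 12, 15, 18, 21, 26, 26]
29 → extends → [6, 9, 12, 15, 18, 21, 26, 26, 29]
30 → extends → [6, 9, 12, 15, 18, 21, 26, 26, 29, 30]
24 → replaces 26 → [6, 9, 12, 15, 18, 21, 24, 26, 29, 30]
Ten tails, so the longest non-decreasing subsequence has length 10 (e.g. 6, 9, 14, 18, 20, 23, 26, 26, 29, 30).

10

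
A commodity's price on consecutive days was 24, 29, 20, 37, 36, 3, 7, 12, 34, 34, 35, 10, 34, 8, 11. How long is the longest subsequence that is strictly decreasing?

5

Let dp[i] be the longest strictly decreasing subsequence ending at i:
i:      1  2  3  4  5  6  7  8  9 10 11 12 13 14 15
a[i]:  24 29 20 37 36  3  7 12 34 34 35 10 34  8 11
dp:     1  1  2  1  2  3  3  3  3  3  3  4  4  5  5
Maximum is 5.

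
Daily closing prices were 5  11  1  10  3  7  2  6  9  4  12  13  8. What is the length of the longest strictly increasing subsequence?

6

Let dp[i] be the length of the longest such subsequence ending at index i:
i:      1  2  3  4  5  6  7  8  9 10 11 12 13
a[i]:   5 11  1 10  3  7  2  6  9  4 12 13  8
dp:     1  2  1  2  2  3  2  3  4  3  5  6  4
Maximum dp value is 6.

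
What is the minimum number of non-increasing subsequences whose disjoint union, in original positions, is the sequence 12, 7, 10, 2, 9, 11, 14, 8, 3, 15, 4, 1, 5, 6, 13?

Place each on the leftmost legal pile:
12 → new pile 1 (tops now [12])
7 → pile 1 (tops now [7])
10 → new pile 2 (tops now [7, 10])
2 → pile 1 (tops now [2, 10])
9 → pile 2 (tops now [2, 9])
11 → new pile 3 (tops now [2, 9, 11])
14 → new pile 4 (tops now [2, 9, 11, 14])
8 → pile 2 (tops now [2, 8, 11, 14])
3 → pile 2 (tops now [2, 3, 11, 14])
15 → new pile 5 (tops now [2, 3, 11, 14, 15])
4 → pile 3 (tops now [2, 3, 4, 14, 15])
1 → pile 1 (tops now [1, 3, 4, 14, 15])
5 → pile 4 (tops now [1, 3, 4, 5, 15])
6 → pile 5 (tops now [1, 3, 4, 5, 6])
13 → new pile 6 (tops now [1, 3, 4, 5, 6, 13])
Six piles.

6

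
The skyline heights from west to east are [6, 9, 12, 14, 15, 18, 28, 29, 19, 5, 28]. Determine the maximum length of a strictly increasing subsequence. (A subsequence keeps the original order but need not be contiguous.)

Track the smallest tail for each achievable length (strict):
6 → extends → [6]
9 → extends → [6, 9]
12 → extends → [6, 9, 12]
14 → extends → [6, 9, 12, 14]
15 → extends → [6, 9, 12, 14, 15]
18 → extends → [6, 9, 12, 14, 15, 18]
28 → extends → [6, 9, 12, 14, 15, 18, 28]
29 → extends → [6, 9, 12, 14, 15, 18, 28, 29]
19 → replaces 28 → [6, 9, 12, 14, 15, 18, 19, 29]
5 → replaces 6 → [5, 9, 12, 14, 15, 18, 19, 29]
28 → replaces 29 → [5, 9, 12, 14, 15, 18, 19, 28]
Eight tails, so the longest strictly increasing subsequence has length 8 (e.g. 6, 9, 12, 14, 15, 18, 28, 29).

8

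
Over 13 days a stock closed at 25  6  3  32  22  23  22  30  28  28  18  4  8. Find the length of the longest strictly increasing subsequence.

Let dp[i] be the length of the longest such subsequence ending at index i:
i:      1  2  3  4  5  6  7  8  9 10 11 12 13
a[i]:  25  6  3 32 22 23 22 30 28 28 18  4  8
dp:     1  1  1  2  2  3  2  4  4  4  2  2  3
Maximum dp value is 4.

4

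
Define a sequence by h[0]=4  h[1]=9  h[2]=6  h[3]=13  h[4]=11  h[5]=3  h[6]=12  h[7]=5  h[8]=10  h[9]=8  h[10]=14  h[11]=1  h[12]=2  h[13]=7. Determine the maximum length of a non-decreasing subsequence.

Let dp[i] be the length of the longest such subsequence ending at index i:
i:      0  1  2  3  4  5  6  7  8  9 10 11 12 13
h[i]:   4  9  6 13 11  3 12  5 10  8 14  1  2  7
dp:     1  2  2  3  3  1  4  2  3  3  5  1  2  3
Maximum dp value is 5.

5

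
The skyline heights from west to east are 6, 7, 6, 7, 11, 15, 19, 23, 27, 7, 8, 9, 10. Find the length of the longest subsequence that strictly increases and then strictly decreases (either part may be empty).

inc[i] = longest strictly increasing subsequence ending at i; dec[i] = longest strictly decreasing subsequence starting at i:
i:      1  2  3  4  5  6  7  8  9 10 11 12 13
a[i]:   6  7  6  7 11 15 19 23 27  7  8  9 10
inc:    1  2  1  2  3  4  5  6  7  2  3  4  5
dec:    1  2  1  1  2  2  2  2  2  1  1  1  1
Best peak at i=9 (value 27): inc=7, dec=2, length 7+2−1 = 8.

8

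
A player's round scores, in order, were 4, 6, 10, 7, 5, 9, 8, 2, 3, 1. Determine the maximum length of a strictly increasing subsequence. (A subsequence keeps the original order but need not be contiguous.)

4

Let dp[i] be the length of the longest such subsequence ending at index i:
i:      1  2  3  4  5  6  7  8  9 10
a[i]:   4  6 10  7  5  9  8  2  3  1
dp:     1  2  3  3  2  4  4  1  2  1
Maximum dp value is 4.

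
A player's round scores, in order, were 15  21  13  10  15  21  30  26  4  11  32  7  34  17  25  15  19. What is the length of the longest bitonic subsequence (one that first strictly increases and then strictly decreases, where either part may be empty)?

8

inc[i] = longest strictly increasing subsequence ending at i; dec[i] = longest strictly decreasing subsequence starting at i:
i:      1  2  3  4  5  6  7  8  9 10 11 12 13 14 15 16 17
a[i]:  15 21 13 10 15 21 30 26  4 11 32  7 34 17 25 15 19
inc:    1  2  1  1  2  3  4  4  1  2  5  2  6  3  4  3  4
dec:    4  4  3  2  3  3  4  3  1  2  3  1  3  2  2  1  1
Best peak at i=13 (value 34): inc=6, dec=3, length 6+3−1 = 8.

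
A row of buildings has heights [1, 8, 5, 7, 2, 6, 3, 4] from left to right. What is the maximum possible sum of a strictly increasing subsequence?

13

Let S[i] be the best sum of a strictly increasing subsequence ending at i:
i:      1  2  3  4  5  6  7  8
a[i]:   1  8  5  7  2  6  3  4
S:      1  9  6 13  3 12  6 10
Maximum is 13 (e.g. 1 + 5 + 7).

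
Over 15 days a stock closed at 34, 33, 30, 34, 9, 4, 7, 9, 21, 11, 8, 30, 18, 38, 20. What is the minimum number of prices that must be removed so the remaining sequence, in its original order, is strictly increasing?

9

Fewest deletions = n − (longest strictly increasing subsequence).
Patience tails:
34 → extends → [34]
33 → replaces 34 → [33]
30 → replaces 33 → [30]
34 → extends → [30, 34]
9 → replaces 30 → [9, 34]
4 → replaces 9 → [4, 34]
7 → replaces 34 → [4, 7]
9 → extends → [4, 7, 9]
21 → extends → [4, 7, 9, 21]
11 → replaces 21 → [4, 7, 9, 11]
8 → replaces 9 → [4, 7, 8, 11]
30 → extends → [4, 7, 8, 11, 30]
18 → replaces 30 → [4, 7, 8, 11, 18]
38 → extends → [4, 7, 8, 11, 18, 38]
20 → replaces 38 → [4, 7, 8, 11, 18, 20]
Longest strictly increasing subsequence has length 6, so deletions = 15 − 6 = 9.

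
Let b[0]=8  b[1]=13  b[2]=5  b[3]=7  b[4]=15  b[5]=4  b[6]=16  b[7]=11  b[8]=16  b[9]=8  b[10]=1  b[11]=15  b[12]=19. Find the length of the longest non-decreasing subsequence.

Track the smallest tail for each achievable length (allowing ties):
8 → extends → [8]
13 → extends → [8, 13]
5 → replaces 8 → [5, 13]
7 → replaces 13 → [5, 7]
15 → extends → [5, 7, 15]
4 → replaces 5 → [4, 7, 15]
16 → extends → [4, 7, 15, 16]
11 → replaces 15 → [4, 7, 11, 16]
16 → extends → [4, 7, 11, 16, 16]
8 → replaces 11 → [4, 7, 8, 16, 16]
1 → replaces 4 → [1, 7, 8, 16, 16]
15 → replaces 16 → [1, 7, 8, 15, 16]
19 → extends → [1, 7, 8, 15, 16, 19]
Six tails, so the longest non-decreasing subsequence has length 6 (e.g. 8, 13, 15, 16, 16, 19).

6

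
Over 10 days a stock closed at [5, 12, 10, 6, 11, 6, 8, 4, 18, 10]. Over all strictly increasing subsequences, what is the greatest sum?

44

Let S[i] be the best sum of a strictly increasing subsequence ending at i:
i:      1  2  3  4  5  6  7  8  9 10
a[i]:   5 12 10  6 11  6  8  4 18 10
S:      5 17 15 11 26 11 19  4 44 29
Maximum is 44 (e.g. 5 + 10 + 11 + 18).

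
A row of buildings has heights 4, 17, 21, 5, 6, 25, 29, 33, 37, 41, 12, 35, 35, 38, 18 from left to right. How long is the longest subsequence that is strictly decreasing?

Let dp[i] be the longest strictly decreasing subsequence ending at i:
i:      1  2  3  4  5  6  7  8  9 10 11 12 13 14 15
a[i]:   4 17 21  5  6 25 29 33 37 41 12 35 35 38 18
dp:     1  1  1  2  2  1  1  1  1  1  2  2  2  2  3
Maximum is 3.

3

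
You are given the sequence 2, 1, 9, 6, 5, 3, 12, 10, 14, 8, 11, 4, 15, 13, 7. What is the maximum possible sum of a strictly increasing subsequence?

52

Let S[i] be the best sum of a strictly increasing subsequence ending at i:
i:      1  2  3  4  5  6  7  8  9 10 11 12 13 14 15
a[i]:   2  1  9  6  5  3 12 10 14  8 11  4 15 13  7
S:      2  1 11  8  7  5 23 21 37 16 32  9 52 45 16
Maximum is 52 (e.g. 2 + 9 + 12 + 14 + 15).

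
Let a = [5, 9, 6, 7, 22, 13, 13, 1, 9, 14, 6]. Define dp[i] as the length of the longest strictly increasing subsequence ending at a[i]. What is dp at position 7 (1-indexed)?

dp[i] = 1 + max{dp[j] : j<i, a[j]<a[i]} (or 1 if no such j):
i:      1  2  3  4  5  6  7  8  9 10 11
a[i]:   5  9  6  7 22 13 13  1  9 14  6
dp:     1  2  2  3  4  4  4  1  4  5  2
At index 7 the value is 4.

4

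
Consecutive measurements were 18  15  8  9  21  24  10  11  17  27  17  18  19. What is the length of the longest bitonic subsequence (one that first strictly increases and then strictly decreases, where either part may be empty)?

inc[i] = longest strictly increasing subsequence ending at i; dec[i] = longest strictly decreasing subsequence starting at i:
i:      1  2  3  4  5  6  7  8  9 10 11 12 13
a[i]:  18 15  8  9 21 24 10 11 17 27 17 18 19
inc:    1  1  1  2  3  4  3  4  5  6  5  6  7
dec:    3  2  1  1  2  2  1  1  1  2  1  1  1
Best peak at i=10 (value 27): inc=6, dec=2, length 6+2−1 = 7.

7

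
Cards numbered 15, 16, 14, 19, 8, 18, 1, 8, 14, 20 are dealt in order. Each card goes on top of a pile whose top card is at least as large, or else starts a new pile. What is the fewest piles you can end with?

4

The minimum number of non-increasing subsequences covering a sequence equals the length of its longest strictly increasing subsequence.
LIS length is 4 (e.g. 15, 16, 19, 20), so 4 piles are needed.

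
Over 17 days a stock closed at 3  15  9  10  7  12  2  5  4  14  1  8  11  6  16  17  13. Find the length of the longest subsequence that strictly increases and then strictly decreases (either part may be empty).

inc[i] = longest strictly increasing subsequence ending at i; dec[i] = longest strictly decreasing subsequence starting at i:
i:      1  2  3  4  5  6  7  8  9 10 11 12 13 14 15 16 17
a[i]:   3 15  9 10  7 12  2  5  4 14  1  8 11  6 16 17 13
inc:    1  2  2  3  2  4  1  2  2  5  1  3  4  3  6  7  5
dec:    3  6  5  5  4  4  2  3  2  3  1  2  2  1  2  2  1
Best peak at i=16 (value 17): inc=7, dec=2, length 7+2−1 = 8.

8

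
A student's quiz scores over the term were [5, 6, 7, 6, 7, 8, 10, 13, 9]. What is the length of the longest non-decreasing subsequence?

Track the smallest tail for each achievable length (allowing ties):
5 → extends → [5]
6 → extends → [5, 6]
7 → extends → [5, 6, 7]
6 → replaces 7 → [5, 6, 6]
7 → extends → [5, 6, 6, 7]
8 → extends → [5, 6, 6, 7, 8]
10 → extends → [5, 6, 6, 7, 8, 10]
13 → extends → [5, 6, 6, 7, 8, 10, 13]
9 → replaces 10 → [5, 6, 6, 7, 8, 9, 13]
Seven tails, so the longest non-decreasing subsequence has length 7 (e.g. 5, 6, 7, 7, 8, 10, 13).

7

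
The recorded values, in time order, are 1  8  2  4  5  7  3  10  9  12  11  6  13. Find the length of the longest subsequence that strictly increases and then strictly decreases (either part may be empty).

9

inc[i] = longest strictly increasing subsequence ending at i; dec[i] = longest strictly decreasing subsequence starting at i:
i:      1  2  3  4  5  6  7  8  9 10 11 12 13
a[i]:   1  8  2  4  5  7  3 10  9 12 11  6 13
inc:    1  2  2  3  4  5  3  6  6  7  7  5  8
dec:    1  3  1  2  2  2  1  3  2  3  2  1  1
Best peak at i=10 (value 12): inc=7, dec=3, length 7+3−1 = 9.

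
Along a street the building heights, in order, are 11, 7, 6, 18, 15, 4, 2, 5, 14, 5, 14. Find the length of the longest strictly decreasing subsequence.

5

Negate each value so 'decreasing' becomes 'increasing', then run patience tails on the negated sequence:
-11 → extends → [-11]
-7 → extends → [-11, -7]
-6 → extends → [-11, -7, -6]
-18 → replaces -11 → [-18, -7, -6]
-15 → replaces -7 → [-18, -15, -6]
-4 → extends → [-18, -15, -6, -4]
-2 → extends → [-18, -15, -6, -4, -2]
-5 → replaces -4 → [-18, -15, -6, -5, -2]
-14 → replaces -6 → [-18, -15, -14, -5, -2]
-5 → already a tail → [-18, -15, -14, -5, -2]
-14 → already a tail → [-18, -15, -14, -5, -2]
Five tails, so the longest strictly decreasing subsequence of the original has length 5.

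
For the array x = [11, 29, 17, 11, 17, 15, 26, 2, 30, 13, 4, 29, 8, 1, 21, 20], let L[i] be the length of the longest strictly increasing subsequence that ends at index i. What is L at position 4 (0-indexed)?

dp[i] = 1 + max{dp[j] : j<i, x[j]<x[i]} (or 1 if no such j):
i:      0  1  2  3  4  5  6  7  8  9 10 11 12 13 14 15
x[i]:  11 29 17 11 17 15 26  2 30 13  4 29  8  1 21 20
dp:     1  2  2  1  2  2  3  1  4  2  2  4  3  1  4  4
At index 4 the value is 2.

2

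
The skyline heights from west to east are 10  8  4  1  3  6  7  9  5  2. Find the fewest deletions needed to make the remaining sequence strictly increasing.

Fewest deletions = n − (longest strictly increasing subsequence).
Patience tails:
10 → extends → [10]
8 → replaces 10 → [8]
4 → replaces 8 → [4]
1 → replaces 4 → [1]
3 → extends → [1, 3]
6 → extends → [1, 3, 6]
7 → extends → [1, 3, 6, 7]
9 → extends → [1, 3, 6, 7, 9]
5 → replaces 6 → [1, 3, 5, 7, 9]
2 → replaces 3 → [1, 2, 5, 7, 9]
Longest strictly increasing subsequence has length 5, so deletions = 10 − 5 = 5.

5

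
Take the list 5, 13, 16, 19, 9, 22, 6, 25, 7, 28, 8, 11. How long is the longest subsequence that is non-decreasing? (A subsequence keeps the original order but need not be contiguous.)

7

Track the smallest tail for each achievable length (allowing ties):
5 → extends → [5]
13 → extends → [5, 13]
16 → extends → [5, 13, 16]
19 → extends → [5, 13, 16, 19]
9 → replaces 13 → [5, 9, 16, 19]
22 → extends → [5, 9, 16, 19, 22]
6 → replaces 9 → [5, 6, 16, 19, 22]
25 → extends → [5, 6, 16, 19, 22, 25]
7 → replaces 16 → [5, 6, 7, 19, 22, 25]
28 → extends → [5, 6, 7, 19, 22, 25, 28]
8 → replaces 19 → [5, 6, 7, 8, 22, 25, 28]
11 → replaces 22 → [5, 6, 7, 8, 11, 25, 28]
Seven tails, so the longest non-decreasing subsequence has length 7 (e.g. 5, 13, 16, 19, 22, 25, 28).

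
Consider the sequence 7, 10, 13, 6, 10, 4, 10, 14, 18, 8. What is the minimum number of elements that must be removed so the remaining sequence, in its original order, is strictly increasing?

Fewest deletions = n − (longest strictly increasing subsequence).
Patience tails:
7 → extends → [7]
10 → extends → [7, 10]
13 → extends → [7, 10, 13]
6 → replaces 7 → [6, 10, 13]
10 → already a tail → [6, 10, 13]
4 → replaces 6 → [4, 10, 13]
10 → already a tail → [4, 10, 13]
14 → extends → [4, 10, 13, 14]
18 → extends → [4, 10, 13, 14, 18]
8 → replaces 10 → [4, 8, 13, 14, 18]
Longest strictly increasing subsequence has length 5, so deletions = 10 − 5 = 5.

5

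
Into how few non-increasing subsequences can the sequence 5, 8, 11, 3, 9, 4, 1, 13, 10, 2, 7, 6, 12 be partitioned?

The minimum number of non-increasing subsequences covering a sequence equals the length of its longest strictly increasing subsequence.
LIS length is 5 (e.g. 5, 8, 9, 10, 12), so 5 piles are needed.

5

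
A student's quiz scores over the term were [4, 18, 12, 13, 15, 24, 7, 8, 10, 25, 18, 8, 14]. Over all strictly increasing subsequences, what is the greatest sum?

Let S[i] be the best sum of a strictly increasing subsequence ending at i:
i:      1  2  3  4  5  6  7  8  9 10 11 12 13
a[i]:   4 18 12 13 15 24  7  8 10 25 18  8 14
S:      4 22 16 29 44 68 11 19 29 93 62 19 43
Maximum is 93 (e.g. 4 + 12 + 13 + 15 + 24 + 25).

93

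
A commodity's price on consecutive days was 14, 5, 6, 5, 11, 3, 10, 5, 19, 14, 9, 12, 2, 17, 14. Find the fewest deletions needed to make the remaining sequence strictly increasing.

10

Fewest deletions = n − (longest strictly increasing subsequence).
i:      1  2  3  4  5  6  7  8  9 10 11 12 13 14 15
a[i]:  14  5  6  5 11  3 10  5 19 14  9 12  2 17 14
dp:     1  1  2  1  3  1  3  2  4  4  3  4  1  5  5
max dp = 5, so deletions = 15 − 5 = 10.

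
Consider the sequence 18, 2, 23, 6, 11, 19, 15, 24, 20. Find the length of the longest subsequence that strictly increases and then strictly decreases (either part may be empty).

6

inc[i] = longest strictly increasing subsequence ending at i; dec[i] = longest strictly decreasing subsequence starting at i:
i:      1  2  3  4  5  6  7  8  9
a[i]:  18  2 23  6 11 19 15 24 20
inc:    1  1  2  2  3  4  4  5  5
dec:    2  1  3  1  1  2  1  2  1
Best peak at i=8 (value 24): inc=5, dec=2, length 5+2−1 = 6.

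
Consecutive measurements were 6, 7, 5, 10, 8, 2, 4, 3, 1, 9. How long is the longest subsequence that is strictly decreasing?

5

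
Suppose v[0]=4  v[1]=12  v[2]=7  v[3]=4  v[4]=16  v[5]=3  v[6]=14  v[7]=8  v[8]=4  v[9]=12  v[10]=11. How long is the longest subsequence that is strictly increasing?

4

Track the smallest tail for each achievable length (strict):
4 → extends → [4]
12 → extends → [4, 12]
7 → replaces 12 → [4, 7]
4 → already a tail → [4, 7]
16 → extends → [4, 7, 16]
3 → replaces 4 → [3, 7, 16]
14 → replaces 16 → [3, 7, 14]
8 → replaces 14 → [3, 7, 8]
4 → replaces 7 → [3, 4, 8]
12 → extends → [3, 4, 8, 12]
11 → replaces 12 → [3, 4, 8, 11]
Four tails, so the longest strictly increasing subsequence has length 4 (e.g. 4, 7, 8, 12).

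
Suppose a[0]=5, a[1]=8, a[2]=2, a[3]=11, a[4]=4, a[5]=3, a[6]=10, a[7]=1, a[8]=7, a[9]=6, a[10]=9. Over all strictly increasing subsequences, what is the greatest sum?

24

Let S[i] be the best sum of a strictly increasing subsequence ending at i:
i:      0  1  2  3  4  5  6  7  8  9 10
a[i]:   5  8  2 11  4  3 10  1  7  6  9
S:      5 13  2 24  6  5 23  1 13 12 22
Maximum is 24 (e.g. 5 + 8 + 11).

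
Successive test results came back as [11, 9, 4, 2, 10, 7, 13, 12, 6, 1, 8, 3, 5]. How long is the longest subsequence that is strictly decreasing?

5

Let dp[i] be the longest strictly decreasing subsequence ending at i:
i:      1  2  3  4  5  6  7  8  9 10 11 12 13
a[i]:  11  9  4  2 10  7 13 12  6  1  8  3  5
dp:     1  2  3  4  2  3  1  2  4  5  3  5  5
Maximum is 5.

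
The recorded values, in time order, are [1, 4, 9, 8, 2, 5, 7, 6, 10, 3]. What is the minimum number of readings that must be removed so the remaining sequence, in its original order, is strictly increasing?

Fewest deletions = n − (longest strictly increasing subsequence).
Patience tails:
1 → extends → [1]
4 → extends → [1, 4]
9 → extends → [1, 4, 9]
8 → replaces 9 → [1, 4, 8]
2 → replaces 4 → [1, 2, 8]
5 → replaces 8 → [1, 2, 5]
7 → extends → [1, 2, 5, 7]
6 → replaces 7 → [1, 2, 5, 6]
10 → extends → [1, 2, 5, 6, 10]
3 → replaces 5 → [1, 2, 3, 6, 10]
Longest strictly increasing subsequence has length 5, so deletions = 10 − 5 = 5.

5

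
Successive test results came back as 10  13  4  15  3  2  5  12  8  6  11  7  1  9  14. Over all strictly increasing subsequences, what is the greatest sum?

45

Let S[i] be the best sum of a strictly increasing subsequence ending at i:
i:      1  2  3  4  5  6  7  8  9 10 11 12 13 14 15
a[i]:  10 13  4 15  3  2  5 12  8  6 11  7  1  9 14
S:     10 23  4 38  3  2  9 22 17 15 28 22  1 31 45
Maximum is 45 (e.g. 4 + 5 + 6 + 7 + 9 + 14).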